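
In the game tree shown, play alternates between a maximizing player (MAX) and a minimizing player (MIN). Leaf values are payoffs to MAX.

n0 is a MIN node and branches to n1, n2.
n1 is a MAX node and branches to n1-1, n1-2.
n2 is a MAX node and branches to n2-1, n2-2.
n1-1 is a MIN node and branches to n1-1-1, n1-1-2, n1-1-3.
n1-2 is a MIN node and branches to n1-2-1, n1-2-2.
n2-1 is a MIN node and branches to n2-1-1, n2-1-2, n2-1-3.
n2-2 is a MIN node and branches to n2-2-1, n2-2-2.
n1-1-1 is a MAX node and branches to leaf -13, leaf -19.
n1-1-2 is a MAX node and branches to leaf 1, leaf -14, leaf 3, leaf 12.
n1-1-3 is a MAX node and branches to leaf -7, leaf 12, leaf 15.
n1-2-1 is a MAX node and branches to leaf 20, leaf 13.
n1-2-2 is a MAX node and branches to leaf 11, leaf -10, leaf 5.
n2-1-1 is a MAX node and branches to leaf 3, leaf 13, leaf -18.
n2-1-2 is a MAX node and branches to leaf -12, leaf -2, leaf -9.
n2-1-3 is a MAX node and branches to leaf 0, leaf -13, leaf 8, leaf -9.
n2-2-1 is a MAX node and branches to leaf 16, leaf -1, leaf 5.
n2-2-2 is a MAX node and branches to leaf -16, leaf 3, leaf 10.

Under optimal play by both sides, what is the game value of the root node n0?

10

n1-1-1 (MAX): max(-13, -19) = -13
n1-1-2 (MAX): max(1, -14, 3, 12) = 12
n1-1-3 (MAX): max(-7, 12, 15) = 15
n1-1 (MIN): min(-13, 12, 15) = -13
n1-2-1 (MAX): max(20, 13) = 20
n1-2-2 (MAX): max(11, -10, 5) = 11
n1-2 (MIN): min(20, 11) = 11
n1 (MAX): max(-13, 11) = 11
n2-1-1 (MAX): max(3, 13, -18) = 13
n2-1-2 (MAX): max(-12, -2, -9) = -2
n2-1-3 (MAX): max(0, -13, 8, -9) = 8
n2-1 (MIN): min(13, -2, 8) = -2
n2-2-1 (MAX): max(16, -1, 5) = 16
n2-2-2 (MAX): max(-16, 3, 10) = 10
n2-2 (MIN): min(16, 10) = 10
n2 (MAX): max(-2, 10) = 10
n0 (MIN): min(11, 10) = 10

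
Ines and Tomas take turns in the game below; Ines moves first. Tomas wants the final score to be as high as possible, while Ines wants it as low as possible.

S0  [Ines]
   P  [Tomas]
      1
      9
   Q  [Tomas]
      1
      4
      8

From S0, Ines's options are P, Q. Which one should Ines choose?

Q

P (Tomas): max(1, 9) = 9
Q (Tomas): max(1, 4, 8) = 8
S0 (Ines): min(9, 8) = 8
Ines at S0 wants the lowest of {P=9, Q=8}, so chooses Q.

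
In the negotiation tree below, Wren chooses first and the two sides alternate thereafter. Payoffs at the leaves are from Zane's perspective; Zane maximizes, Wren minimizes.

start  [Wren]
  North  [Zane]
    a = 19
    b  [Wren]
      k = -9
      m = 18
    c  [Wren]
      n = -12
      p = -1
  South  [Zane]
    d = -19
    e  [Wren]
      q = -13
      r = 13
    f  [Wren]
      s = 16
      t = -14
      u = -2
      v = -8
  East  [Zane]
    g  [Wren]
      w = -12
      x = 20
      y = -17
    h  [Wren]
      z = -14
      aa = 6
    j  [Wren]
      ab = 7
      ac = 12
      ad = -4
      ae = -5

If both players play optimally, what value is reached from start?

-13

b (Wren): min(-9, 18) = -9
c (Wren): min(-12, -1) = -12
North (Zane): max(19, -9, -12) = 19
e (Wren): min(-13, 13) = -13
f (Wren): min(16, -14, -2, -8) = -14
South (Zane): max(-19, -13, -14) = -13
g (Wren): min(-12, 20, -17) = -17
h (Wren): min(-14, 6) = -14
j (Wren): min(7, 12, -4, -5) = -5
East (Zane): max(-17, -14, -5) = -5
start (Wren): min(19, -13, -5) = -13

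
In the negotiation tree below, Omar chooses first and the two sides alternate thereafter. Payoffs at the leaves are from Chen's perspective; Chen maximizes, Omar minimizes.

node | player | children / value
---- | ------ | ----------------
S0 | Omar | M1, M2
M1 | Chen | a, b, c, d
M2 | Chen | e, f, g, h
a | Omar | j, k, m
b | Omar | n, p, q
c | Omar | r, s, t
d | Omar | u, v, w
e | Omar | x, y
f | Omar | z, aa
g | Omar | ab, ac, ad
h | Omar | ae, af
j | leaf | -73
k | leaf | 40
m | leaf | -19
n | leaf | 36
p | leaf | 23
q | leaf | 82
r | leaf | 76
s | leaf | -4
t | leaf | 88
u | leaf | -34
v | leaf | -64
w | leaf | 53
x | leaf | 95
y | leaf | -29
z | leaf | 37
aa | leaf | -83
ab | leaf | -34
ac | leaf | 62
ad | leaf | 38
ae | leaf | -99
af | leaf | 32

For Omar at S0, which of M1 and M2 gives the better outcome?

a (Omar): min(-73, 40, -19) = -73
b (Omar): min(36, 23, 82) = 23
c (Omar): min(76, -4, 88) = -4
d (Omar): min(-34, -64, 53) = -64
M1 (Chen): max(-73, 23, -4, -64) = 23
e (Omar): min(95, -29) = -29
f (Omar): min(37, -83) = -83
g (Omar): min(-34, 62, 38) = -34
h (Omar): min(-99, 32) = -99
M2 (Chen): max(-29, -83, -34, -99) = -29
Omar prefers the lower value; M1=23, M2=-29. M2 is better since -29 < 23.

M2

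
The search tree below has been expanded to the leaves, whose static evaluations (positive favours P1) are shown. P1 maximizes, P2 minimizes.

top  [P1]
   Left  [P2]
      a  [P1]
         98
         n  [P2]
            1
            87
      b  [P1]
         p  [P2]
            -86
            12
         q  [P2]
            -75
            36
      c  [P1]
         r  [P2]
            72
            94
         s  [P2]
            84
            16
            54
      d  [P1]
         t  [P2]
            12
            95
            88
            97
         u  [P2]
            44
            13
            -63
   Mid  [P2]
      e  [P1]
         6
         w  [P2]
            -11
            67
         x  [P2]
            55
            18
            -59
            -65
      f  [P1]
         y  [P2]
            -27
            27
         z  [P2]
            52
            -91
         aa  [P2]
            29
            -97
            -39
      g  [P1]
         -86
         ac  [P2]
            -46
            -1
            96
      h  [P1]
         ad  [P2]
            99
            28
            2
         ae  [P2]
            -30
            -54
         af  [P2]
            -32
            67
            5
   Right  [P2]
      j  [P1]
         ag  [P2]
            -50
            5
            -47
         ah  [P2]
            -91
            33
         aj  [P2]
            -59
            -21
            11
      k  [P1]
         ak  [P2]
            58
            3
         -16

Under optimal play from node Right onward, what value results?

ag (P2): min(-50, 5, -47) = -50
ah (P2): min(-91, 33) = -91
aj (P2): min(-59, -21, 11) = -59
j (P1): max(-50, -91, -59) = -50
ak (P2): min(58, 3) = 3
k (P1): max(3, -16) = 3
Right (P2): min(-50, 3) = -50

-50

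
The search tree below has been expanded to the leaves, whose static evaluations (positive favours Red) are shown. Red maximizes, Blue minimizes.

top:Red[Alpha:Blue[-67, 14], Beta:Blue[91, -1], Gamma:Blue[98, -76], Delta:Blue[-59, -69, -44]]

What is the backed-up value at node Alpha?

Alpha (Blue): min(-67, 14) = -67

-67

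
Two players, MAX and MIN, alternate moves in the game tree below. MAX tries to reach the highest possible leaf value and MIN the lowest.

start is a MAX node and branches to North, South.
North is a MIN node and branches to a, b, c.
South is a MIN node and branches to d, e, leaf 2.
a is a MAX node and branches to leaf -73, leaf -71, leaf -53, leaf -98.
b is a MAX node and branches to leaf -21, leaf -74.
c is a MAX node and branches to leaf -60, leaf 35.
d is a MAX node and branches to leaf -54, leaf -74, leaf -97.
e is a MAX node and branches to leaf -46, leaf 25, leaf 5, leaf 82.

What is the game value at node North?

-53

a (MAX): max(-73, -71, -53, -98) = -53
b (MAX): max(-21, -74) = -21
c (MAX): max(-60, 35) = 35
North (MIN): min(-53, -21, 35) = -53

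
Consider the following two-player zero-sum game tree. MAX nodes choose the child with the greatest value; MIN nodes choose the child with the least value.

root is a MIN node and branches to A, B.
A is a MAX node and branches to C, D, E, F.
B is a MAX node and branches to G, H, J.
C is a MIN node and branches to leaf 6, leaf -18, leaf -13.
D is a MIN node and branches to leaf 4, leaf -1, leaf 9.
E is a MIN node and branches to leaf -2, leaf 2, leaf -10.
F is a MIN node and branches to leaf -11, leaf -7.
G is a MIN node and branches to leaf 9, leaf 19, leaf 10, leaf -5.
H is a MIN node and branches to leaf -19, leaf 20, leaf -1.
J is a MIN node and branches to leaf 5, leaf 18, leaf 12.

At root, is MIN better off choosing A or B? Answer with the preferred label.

A

C (MIN): min(6, -18, -13) = -18
D (MIN): min(4, -1, 9) = -1
E (MIN): min(-2, 2, -10) = -10
F (MIN): min(-11, -7) = -11
A (MAX): max(-18, -1, -10, -11) = -1
G (MIN): min(9, 19, 10, -5) = -5
H (MIN): min(-19, 20, -1) = -19
J (MIN): min(5, 18, 12) = 5
B (MAX): max(-5, -19, 5) = 5
MIN prefers the lower value; A=-1, B=5. A is better since -1 < 5.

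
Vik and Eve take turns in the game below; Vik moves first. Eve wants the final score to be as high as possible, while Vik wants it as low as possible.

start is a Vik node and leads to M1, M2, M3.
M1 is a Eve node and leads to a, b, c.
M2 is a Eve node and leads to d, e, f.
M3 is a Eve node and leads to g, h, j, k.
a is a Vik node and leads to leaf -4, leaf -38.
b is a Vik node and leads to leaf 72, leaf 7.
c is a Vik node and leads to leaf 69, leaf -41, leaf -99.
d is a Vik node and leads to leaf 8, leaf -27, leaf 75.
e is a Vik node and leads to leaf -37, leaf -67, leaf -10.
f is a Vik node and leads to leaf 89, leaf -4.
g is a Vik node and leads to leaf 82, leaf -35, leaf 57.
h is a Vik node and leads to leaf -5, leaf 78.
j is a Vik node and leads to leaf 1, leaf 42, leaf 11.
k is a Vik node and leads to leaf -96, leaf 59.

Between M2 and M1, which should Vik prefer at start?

M2

d (Vik): min(8, -27, 75) = -27
e (Vik): min(-37, -67, -10) = -67
f (Vik): min(89, -4) = -4
M2 (Eve): max(-27, -67, -4) = -4
a (Vik): min(-4, -38) = -38
b (Vik): min(72, 7) = 7
c (Vik): min(69, -41, -99) = -99
M1 (Eve): max(-38, 7, -99) = 7
Vik prefers the lower value; M2=-4, M1=7. M2 is better since -4 < 7.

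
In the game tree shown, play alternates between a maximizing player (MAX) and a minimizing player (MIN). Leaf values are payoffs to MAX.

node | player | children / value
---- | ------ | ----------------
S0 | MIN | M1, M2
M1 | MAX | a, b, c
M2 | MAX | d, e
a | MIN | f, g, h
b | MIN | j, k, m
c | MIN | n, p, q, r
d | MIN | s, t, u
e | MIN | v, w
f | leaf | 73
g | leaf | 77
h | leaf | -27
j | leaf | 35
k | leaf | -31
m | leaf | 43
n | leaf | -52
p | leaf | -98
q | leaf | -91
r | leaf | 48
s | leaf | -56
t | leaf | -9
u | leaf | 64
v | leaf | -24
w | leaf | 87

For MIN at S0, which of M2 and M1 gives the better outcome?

d (MIN): min(-56, -9, 64) = -56
e (MIN): min(-24, 87) = -24
M2 (MAX): max(-56, -24) = -24
a (MIN): min(73, 77, -27) = -27
b (MIN): min(35, -31, 43) = -31
c (MIN): min(-52, -98, -91, 48) = -98
M1 (MAX): max(-27, -31, -98) = -27
MIN prefers the lower value; M2=-24, M1=-27. M1 is better since -27 < -24.

M1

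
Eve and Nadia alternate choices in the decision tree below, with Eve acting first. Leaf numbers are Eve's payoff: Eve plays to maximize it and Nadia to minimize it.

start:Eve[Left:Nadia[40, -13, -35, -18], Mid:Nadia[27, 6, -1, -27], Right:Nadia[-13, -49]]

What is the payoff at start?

-27

Left (Nadia): min(40, -13, -35, -18) = -35
Mid (Nadia): min(27, 6, -1, -27) = -27
Right (Nadia): min(-13, -49) = -49
start (Eve): max(-35, -27, -49) = -27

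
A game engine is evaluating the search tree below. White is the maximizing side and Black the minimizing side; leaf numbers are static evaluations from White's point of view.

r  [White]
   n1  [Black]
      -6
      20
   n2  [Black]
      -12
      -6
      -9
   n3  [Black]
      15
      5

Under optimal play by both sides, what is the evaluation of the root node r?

5

n1 (Black): min(-6, 20) = -6
n2 (Black): min(-12, -6, -9) = -12
n3 (Black): min(15, 5) = 5
r (White): max(-6, -12, 5) = 5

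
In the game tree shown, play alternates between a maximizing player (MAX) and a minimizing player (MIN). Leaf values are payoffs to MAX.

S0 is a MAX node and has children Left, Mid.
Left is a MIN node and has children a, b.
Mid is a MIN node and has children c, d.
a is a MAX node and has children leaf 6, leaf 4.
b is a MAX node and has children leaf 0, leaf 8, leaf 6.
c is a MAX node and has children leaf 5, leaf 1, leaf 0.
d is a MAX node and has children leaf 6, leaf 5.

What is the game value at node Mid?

5

c (MAX): max(5, 1, 0) = 5
d (MAX): max(6, 5) = 6
Mid (MIN): min(5, 6) = 5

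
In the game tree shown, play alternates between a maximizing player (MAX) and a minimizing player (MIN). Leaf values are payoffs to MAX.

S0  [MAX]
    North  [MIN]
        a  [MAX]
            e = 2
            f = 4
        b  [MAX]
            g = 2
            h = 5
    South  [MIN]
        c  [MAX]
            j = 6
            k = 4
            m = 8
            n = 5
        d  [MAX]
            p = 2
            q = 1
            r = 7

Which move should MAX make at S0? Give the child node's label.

a (MAX): max(2, 4) = 4
b (MAX): max(2, 5) = 5
North (MIN): min(4, 5) = 4
c (MAX): max(6, 4, 8, 5) = 8
d (MAX): max(2, 1, 7) = 7
South (MIN): min(8, 7) = 7
S0 (MAX): max(4, 7) = 7
MAX at S0 wants the highest of {North=4, South=7}, so chooses South.

South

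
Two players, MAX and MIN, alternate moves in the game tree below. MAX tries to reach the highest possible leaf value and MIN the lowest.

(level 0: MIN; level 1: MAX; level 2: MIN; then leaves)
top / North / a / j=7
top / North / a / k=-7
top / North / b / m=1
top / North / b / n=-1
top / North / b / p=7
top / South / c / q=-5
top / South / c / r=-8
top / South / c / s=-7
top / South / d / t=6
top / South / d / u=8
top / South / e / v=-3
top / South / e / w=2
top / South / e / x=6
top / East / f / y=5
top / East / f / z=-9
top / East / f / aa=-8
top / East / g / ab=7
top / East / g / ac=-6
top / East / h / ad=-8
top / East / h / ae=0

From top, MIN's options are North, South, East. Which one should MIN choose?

a (MIN): min(7, -7) = -7
b (MIN): min(1, -1, 7) = -1
North (MAX): max(-7, -1) = -1
c (MIN): min(-5, -8, -7) = -8
d (MIN): min(6, 8) = 6
e (MIN): min(-3, 2, 6) = -3
South (MAX): max(-8, 6, -3) = 6
f (MIN): min(5, -9, -8) = -9
g (MIN): min(7, -6) = -6
h (MIN): min(-8, 0) = -8
East (MAX): max(-9, -6, -8) = -6
top (MIN): min(-1, 6, -6) = -6
MIN at top wants the lowest of {North=-1, South=6, East=-6}, so chooses East.

East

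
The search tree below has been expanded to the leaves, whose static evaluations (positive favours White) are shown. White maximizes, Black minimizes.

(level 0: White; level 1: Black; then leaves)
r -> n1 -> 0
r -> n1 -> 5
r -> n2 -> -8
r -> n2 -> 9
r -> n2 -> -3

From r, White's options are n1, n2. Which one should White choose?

n1

n1 (Black): min(0, 5) = 0
n2 (Black): min(-8, 9, -3) = -8
r (White): max(0, -8) = 0
White at r wants the highest of {n1=0, n2=-8}, so chooses n1.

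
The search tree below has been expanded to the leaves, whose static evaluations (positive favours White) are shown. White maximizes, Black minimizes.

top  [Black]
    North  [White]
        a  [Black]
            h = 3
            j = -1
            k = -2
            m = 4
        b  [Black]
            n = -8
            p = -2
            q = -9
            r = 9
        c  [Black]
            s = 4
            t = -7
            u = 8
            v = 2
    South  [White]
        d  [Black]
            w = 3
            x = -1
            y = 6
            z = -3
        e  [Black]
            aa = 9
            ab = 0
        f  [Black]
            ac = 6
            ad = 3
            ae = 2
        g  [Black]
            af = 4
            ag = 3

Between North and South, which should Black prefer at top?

a (Black): min(3, -1, -2, 4) = -2
b (Black): min(-8, -2, -9, 9) = -9
c (Black): min(4, -7, 8, 2) = -7
North (White): max(-2, -9, -7) = -2
d (Black): min(3, -1, 6, -3) = -3
e (Black): min(9, 0) = 0
f (Black): min(6, 3, 2) = 2
g (Black): min(4, 3) = 3
South (White): max(-3, 0, 2, 3) = 3
Black prefers the lower value; North=-2, South=3. North is better since -2 < 3.

North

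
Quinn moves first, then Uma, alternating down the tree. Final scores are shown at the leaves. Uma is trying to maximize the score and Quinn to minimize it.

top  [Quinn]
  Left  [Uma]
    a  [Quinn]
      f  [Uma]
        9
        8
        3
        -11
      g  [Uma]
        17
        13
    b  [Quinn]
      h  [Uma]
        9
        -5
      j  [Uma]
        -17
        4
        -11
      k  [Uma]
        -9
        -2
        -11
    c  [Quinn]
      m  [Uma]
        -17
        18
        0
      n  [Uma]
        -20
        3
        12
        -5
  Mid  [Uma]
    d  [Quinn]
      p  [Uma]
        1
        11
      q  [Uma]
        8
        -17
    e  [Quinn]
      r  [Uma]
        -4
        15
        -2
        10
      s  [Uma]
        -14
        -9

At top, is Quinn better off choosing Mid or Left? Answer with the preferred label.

Mid

p (Uma): max(1, 11) = 11
q (Uma): max(8, -17) = 8
d (Quinn): min(11, 8) = 8
r (Uma): max(-4, 15, -2, 10) = 15
s (Uma): max(-14, -9) = -9
e (Quinn): min(15, -9) = -9
Mid (Uma): max(8, -9) = 8
f (Uma): max(9, 8, 3, -11) = 9
g (Uma): max(17, 13) = 17
a (Quinn): min(9, 17) = 9
h (Uma): max(9, -5) = 9
j (Uma): max(-17, 4, -11) = 4
k (Uma): max(-9, -2, -11) = -2
b (Quinn): min(9, 4, -2) = -2
m (Uma): max(-17, 18, 0) = 18
n (Uma): max(-20, 3, 12, -5) = 12
c (Quinn): min(18, 12) = 12
Left (Uma): max(9, -2, 12) = 12
Quinn prefers the lower value; Mid=8, Left=12. Mid is better since 8 < 12.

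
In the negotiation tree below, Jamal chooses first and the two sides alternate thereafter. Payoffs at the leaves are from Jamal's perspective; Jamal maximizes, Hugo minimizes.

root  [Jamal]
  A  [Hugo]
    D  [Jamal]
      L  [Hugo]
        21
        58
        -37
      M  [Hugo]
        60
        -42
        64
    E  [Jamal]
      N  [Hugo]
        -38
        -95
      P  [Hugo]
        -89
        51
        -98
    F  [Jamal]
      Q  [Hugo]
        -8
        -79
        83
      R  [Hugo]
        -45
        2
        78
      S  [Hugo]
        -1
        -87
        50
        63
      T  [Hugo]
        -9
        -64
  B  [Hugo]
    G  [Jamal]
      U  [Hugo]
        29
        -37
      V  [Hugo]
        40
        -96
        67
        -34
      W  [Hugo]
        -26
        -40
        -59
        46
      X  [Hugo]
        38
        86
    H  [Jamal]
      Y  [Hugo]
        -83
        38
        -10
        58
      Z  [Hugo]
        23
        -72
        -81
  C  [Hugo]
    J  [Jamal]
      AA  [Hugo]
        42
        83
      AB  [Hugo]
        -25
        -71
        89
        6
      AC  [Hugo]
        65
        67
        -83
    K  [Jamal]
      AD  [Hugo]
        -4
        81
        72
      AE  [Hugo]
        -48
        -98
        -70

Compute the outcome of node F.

-45

Q (Hugo): min(-8, -79, 83) = -79
R (Hugo): min(-45, 2, 78) = -45
S (Hugo): min(-1, -87, 50, 63) = -87
T (Hugo): min(-9, -64) = -64
F (Jamal): max(-79, -45, -87, -64) = -45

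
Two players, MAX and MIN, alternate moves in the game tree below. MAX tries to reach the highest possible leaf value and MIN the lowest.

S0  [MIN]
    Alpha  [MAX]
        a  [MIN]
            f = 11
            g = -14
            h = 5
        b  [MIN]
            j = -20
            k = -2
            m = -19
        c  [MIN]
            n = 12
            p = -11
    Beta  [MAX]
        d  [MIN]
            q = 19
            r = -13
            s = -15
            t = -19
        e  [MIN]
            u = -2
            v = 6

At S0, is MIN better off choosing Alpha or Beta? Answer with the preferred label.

Alpha

a (MIN): min(11, -14, 5) = -14
b (MIN): min(-20, -2, -19) = -20
c (MIN): min(12, -11) = -11
Alpha (MAX): max(-14, -20, -11) = -11
d (MIN): min(19, -13, -15, -19) = -19
e (MIN): min(-2, 6) = -2
Beta (MAX): max(-19, -2) = -2
MIN prefers the lower value; Alpha=-11, Beta=-2. Alpha is better since -11 < -2.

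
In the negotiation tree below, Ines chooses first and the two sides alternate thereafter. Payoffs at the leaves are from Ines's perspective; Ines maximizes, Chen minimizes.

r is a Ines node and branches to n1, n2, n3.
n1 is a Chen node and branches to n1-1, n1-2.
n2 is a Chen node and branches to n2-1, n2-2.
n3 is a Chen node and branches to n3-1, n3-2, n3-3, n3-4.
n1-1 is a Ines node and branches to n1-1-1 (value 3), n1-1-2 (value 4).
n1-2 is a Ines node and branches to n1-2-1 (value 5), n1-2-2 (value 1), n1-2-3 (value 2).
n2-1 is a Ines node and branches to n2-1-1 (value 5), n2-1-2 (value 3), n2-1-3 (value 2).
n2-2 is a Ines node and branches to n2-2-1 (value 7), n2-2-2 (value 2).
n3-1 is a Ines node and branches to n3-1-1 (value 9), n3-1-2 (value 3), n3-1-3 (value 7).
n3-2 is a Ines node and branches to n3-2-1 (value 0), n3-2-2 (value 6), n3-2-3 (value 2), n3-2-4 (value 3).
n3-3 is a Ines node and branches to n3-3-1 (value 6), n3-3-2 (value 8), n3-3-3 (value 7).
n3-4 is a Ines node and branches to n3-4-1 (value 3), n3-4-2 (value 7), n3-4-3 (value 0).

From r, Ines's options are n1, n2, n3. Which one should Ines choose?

n3

n1-1 (Ines): max(3, 4) = 4
n1-2 (Ines): max(5, 1, 2) = 5
n1 (Chen): min(4, 5) = 4
n2-1 (Ines): max(5, 3, 2) = 5
n2-2 (Ines): max(7, 2) = 7
n2 (Chen): min(5, 7) = 5
n3-1 (Ines): max(9, 3, 7) = 9
n3-2 (Ines): max(0, 6, 2, 3) = 6
n3-3 (Ines): max(6, 8, 7) = 8
n3-4 (Ines): max(3, 7, 0) = 7
n3 (Chen): min(9, 6, 8, 7) = 6
r (Ines): max(4, 5, 6) = 6
Ines at r wants the highest of {n1=4, n2=5, n3=6}, so chooses n3.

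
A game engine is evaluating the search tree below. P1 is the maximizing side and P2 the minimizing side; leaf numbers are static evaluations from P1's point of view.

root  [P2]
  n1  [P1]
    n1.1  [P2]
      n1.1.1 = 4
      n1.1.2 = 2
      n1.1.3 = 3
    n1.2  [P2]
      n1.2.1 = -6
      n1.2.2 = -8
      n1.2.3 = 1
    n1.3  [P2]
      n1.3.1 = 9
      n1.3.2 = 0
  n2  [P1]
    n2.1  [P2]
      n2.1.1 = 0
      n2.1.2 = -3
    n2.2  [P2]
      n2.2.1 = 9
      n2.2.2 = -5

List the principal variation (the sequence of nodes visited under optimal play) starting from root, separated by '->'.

root -> n2 -> n2.1 -> n2.1.2

n1.1 (P2): min(4, 2, 3) = 2
n1.2 (P2): min(-6, -8, 1) = -8
n1.3 (P2): min(9, 0) = 0
n1 (P1): max(2, -8, 0) = 2
n2.1 (P2): min(0, -3) = -3
n2.2 (P2): min(9, -5) = -5
n2 (P1): max(-3, -5) = -3
root (P2): min(2, -3) = -3
At root, P2 picks n2 (lowest: -3).
At n2, P1 picks n2.1 (highest: -3).
At n2.1, P2 picks n2.1.2 (lowest: -3).
Terminal value -3.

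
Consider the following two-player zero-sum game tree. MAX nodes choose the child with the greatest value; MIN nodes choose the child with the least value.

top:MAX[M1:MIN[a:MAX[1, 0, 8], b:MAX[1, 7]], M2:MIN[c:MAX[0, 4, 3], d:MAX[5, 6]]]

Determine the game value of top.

a (MAX): max(1, 0, 8) = 8
b (MAX): max(1, 7) = 7
M1 (MIN): min(8, 7) = 7
c (MAX): max(0, 4, 3) = 4
d (MAX): max(5, 6) = 6
M2 (MIN): min(4, 6) = 4
top (MAX): max(7, 4) = 7

7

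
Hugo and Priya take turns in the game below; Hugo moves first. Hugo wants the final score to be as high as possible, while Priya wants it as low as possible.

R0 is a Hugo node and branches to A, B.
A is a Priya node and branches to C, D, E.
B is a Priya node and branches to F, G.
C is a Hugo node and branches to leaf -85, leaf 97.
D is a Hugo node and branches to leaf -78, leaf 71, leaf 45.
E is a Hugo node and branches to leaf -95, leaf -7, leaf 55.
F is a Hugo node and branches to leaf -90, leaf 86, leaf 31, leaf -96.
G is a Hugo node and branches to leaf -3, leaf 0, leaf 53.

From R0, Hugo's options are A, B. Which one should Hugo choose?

A

C (Hugo): max(-85, 97) = 97
D (Hugo): max(-78, 71, 45) = 71
E (Hugo): max(-95, -7, 55) = 55
A (Priya): min(97, 71, 55) = 55
F (Hugo): max(-90, 86, 31, -96) = 86
G (Hugo): max(-3, 0, 53) = 53
B (Priya): min(86, 53) = 53
R0 (Hugo): max(55, 53) = 55
Hugo at R0 wants the highest of {A=55, B=53}, so chooses A.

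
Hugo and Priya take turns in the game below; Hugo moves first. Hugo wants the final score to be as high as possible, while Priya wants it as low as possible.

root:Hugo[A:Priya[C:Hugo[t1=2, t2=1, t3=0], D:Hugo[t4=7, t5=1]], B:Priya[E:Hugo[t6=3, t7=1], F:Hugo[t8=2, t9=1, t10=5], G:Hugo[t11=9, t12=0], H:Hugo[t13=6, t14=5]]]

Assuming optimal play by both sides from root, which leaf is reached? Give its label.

t6

C (Hugo): max(2, 1, 0) = 2
D (Hugo): max(7, 1) = 7
A (Priya): min(2, 7) = 2
E (Hugo): max(3, 1) = 3
F (Hugo): max(2, 1, 5) = 5
G (Hugo): max(9, 0) = 9
H (Hugo): max(6, 5) = 6
B (Priya): min(3, 5, 9, 6) = 3
root (Hugo): max(2, 3) = 3
At root, Hugo picks B (highest: 3).
At B, Priya picks E (lowest: 3).
At E, Hugo picks t6 (highest: 3).
Terminal value 3.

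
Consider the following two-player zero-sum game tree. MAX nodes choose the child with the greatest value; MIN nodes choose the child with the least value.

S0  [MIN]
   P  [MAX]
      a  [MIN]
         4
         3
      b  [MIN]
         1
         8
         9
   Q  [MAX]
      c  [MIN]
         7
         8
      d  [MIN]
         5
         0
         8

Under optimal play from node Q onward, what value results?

7

c (MIN): min(7, 8) = 7
d (MIN): min(5, 0, 8) = 0
Q (MAX): max(7, 0) = 7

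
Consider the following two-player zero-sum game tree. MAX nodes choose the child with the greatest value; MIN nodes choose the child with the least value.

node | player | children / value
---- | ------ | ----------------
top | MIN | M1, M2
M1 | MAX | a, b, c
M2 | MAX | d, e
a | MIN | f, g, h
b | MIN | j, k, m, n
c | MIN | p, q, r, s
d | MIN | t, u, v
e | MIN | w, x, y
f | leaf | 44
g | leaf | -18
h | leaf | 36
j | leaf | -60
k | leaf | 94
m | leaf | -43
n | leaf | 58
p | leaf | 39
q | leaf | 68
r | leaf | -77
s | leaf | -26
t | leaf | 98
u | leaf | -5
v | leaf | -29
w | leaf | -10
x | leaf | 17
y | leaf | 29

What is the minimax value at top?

a (MIN): min(44, -18, 36) = -18
b (MIN): min(-60, 94, -43, 58) = -60
c (MIN): min(39, 68, -77, -26) = -77
M1 (MAX): max(-18, -60, -77) = -18
d (MIN): min(98, -5, -29) = -29
e (MIN): min(-10, 17, 29) = -10
M2 (MAX): max(-29, -10) = -10
top (MIN): min(-18, -10) = -18

-18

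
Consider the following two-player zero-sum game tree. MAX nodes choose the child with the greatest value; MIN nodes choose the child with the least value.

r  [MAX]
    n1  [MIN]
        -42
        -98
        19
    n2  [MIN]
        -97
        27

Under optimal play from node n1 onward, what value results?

n1 (MIN): min(-42, -98, 19) = -98

-98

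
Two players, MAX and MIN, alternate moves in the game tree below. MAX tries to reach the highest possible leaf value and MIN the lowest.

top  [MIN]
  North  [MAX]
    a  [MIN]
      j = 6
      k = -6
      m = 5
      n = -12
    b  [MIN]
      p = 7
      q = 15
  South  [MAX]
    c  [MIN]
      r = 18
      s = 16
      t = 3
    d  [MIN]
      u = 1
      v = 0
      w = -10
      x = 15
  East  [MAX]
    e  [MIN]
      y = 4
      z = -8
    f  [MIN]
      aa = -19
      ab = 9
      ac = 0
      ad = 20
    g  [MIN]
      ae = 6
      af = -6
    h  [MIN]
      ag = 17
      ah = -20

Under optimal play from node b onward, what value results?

7

b (MIN): min(7, 15) = 7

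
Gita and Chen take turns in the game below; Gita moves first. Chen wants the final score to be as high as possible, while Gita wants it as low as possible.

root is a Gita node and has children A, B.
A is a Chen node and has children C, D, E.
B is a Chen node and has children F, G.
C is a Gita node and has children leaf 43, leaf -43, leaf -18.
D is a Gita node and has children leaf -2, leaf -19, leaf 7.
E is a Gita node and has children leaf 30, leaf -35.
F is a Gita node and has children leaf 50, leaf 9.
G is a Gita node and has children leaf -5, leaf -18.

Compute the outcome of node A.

C (Gita): min(43, -43, -18) = -43
D (Gita): min(-2, -19, 7) = -19
E (Gita): min(30, -35) = -35
A (Chen): max(-43, -19, -35) = -19

-19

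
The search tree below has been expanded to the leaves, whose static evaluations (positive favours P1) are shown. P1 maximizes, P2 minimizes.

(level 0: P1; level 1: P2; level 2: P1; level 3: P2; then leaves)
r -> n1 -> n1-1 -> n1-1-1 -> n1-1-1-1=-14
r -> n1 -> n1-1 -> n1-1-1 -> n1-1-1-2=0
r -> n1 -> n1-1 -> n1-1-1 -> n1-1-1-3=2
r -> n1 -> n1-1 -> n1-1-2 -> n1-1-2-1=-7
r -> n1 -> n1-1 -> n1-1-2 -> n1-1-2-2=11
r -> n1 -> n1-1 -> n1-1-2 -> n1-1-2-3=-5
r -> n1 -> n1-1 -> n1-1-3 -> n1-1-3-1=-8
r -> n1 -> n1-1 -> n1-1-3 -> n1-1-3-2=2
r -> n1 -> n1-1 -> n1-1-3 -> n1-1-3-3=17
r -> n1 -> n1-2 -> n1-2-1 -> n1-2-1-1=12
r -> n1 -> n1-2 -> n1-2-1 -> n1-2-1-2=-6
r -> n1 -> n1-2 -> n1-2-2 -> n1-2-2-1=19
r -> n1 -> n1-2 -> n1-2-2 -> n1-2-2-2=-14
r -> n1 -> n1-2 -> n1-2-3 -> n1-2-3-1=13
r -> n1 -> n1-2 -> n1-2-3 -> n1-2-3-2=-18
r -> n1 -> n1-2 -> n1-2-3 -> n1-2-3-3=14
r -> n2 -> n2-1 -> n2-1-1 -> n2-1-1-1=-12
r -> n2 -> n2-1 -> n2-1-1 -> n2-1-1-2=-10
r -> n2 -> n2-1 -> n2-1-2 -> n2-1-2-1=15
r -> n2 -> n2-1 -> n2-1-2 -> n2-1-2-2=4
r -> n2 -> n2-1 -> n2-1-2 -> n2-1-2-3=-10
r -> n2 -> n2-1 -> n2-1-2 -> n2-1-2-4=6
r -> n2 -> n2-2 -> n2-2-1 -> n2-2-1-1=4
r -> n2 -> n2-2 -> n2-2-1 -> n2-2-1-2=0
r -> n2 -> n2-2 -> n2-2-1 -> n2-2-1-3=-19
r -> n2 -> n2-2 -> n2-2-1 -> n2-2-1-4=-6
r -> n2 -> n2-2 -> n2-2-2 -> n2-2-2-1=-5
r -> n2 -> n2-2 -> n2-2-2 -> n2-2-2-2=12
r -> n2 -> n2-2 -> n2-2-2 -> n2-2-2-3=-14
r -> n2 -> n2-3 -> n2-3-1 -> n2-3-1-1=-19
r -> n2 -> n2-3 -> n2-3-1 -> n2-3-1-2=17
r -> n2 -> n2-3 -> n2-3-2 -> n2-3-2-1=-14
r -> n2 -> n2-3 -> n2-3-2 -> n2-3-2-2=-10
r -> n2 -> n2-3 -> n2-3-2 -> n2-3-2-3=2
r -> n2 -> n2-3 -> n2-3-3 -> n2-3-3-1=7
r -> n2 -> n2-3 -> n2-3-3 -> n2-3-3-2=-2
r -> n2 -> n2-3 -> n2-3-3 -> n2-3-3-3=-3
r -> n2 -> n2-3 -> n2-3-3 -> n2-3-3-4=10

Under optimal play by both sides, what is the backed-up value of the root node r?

-7

n1-1-1 (P2): min(-14, 0, 2) = -14
n1-1-2 (P2): min(-7, 11, -5) = -7
n1-1-3 (P2): min(-8, 2, 17) = -8
n1-1 (P1): max(-14, -7, -8) = -7
n1-2-1 (P2): min(12, -6) = -6
n1-2-2 (P2): min(19, -14) = -14
n1-2-3 (P2): min(13, -18, 14) = -18
n1-2 (P1): max(-6, -14, -18) = -6
n1 (P2): min(-7, -6) = -7
n2-1-1 (P2): min(-12, -10) = -12
n2-1-2 (P2): min(15, 4, -10, 6) = -10
n2-1 (P1): max(-12, -10) = -10
n2-2-1 (P2): min(4, 0, -19, -6) = -19
n2-2-2 (P2): min(-5, 12, -14) = -14
n2-2 (P1): max(-19, -14) = -14
n2-3-1 (P2): min(-19, 17) = -19
n2-3-2 (P2): min(-14, -10, 2) = -14
n2-3-3 (P2): min(7, -2, -3, 10) = -3
n2-3 (P1): max(-19, -14, -3) = -3
n2 (P2): min(-10, -14, -3) = -14
r (P1): max(-7, -14) = -7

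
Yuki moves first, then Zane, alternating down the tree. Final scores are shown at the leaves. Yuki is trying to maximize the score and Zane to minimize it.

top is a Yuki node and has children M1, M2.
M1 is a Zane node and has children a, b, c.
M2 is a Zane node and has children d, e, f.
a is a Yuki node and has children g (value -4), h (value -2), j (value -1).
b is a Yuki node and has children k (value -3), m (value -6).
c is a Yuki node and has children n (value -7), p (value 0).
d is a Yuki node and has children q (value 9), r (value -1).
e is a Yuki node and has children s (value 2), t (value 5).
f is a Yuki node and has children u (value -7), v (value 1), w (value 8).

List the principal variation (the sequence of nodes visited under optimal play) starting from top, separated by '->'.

top -> M2 -> e -> t

a (Yuki): max(-4, -2, -1) = -1
b (Yuki): max(-3, -6) = -3
c (Yuki): max(-7, 0) = 0
M1 (Zane): min(-1, -3, 0) = -3
d (Yuki): max(9, -1) = 9
e (Yuki): max(2, 5) = 5
f (Yuki): max(-7, 1, 8) = 8
M2 (Zane): min(9, 5, 8) = 5
top (Yuki): max(-3, 5) = 5
At top, Yuki picks M2 (highest: 5).
At M2, Zane picks e (lowest: 5).
At e, Yuki picks t (highest: 5).
Terminal value 5.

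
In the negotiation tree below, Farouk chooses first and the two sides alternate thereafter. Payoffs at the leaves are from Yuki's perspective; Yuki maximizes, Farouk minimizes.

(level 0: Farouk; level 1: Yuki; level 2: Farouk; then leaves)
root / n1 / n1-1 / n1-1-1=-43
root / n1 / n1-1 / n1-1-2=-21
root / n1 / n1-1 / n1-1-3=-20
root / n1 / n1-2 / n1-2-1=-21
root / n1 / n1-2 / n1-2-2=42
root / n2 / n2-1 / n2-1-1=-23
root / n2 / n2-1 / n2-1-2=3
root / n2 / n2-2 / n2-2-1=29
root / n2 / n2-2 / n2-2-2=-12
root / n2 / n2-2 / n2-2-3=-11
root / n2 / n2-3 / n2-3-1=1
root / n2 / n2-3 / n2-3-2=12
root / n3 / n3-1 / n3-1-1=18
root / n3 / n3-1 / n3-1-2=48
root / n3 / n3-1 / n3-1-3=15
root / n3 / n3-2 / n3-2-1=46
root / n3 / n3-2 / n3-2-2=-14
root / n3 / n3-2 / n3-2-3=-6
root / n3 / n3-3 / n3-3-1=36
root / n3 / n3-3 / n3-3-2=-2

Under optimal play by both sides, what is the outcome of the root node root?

-21

n1-1 (Farouk): min(-43, -21, -20) = -43
n1-2 (Farouk): min(-21, 42) = -21
n1 (Yuki): max(-43, -21) = -21
n2-1 (Farouk): min(-23, 3) = -23
n2-2 (Farouk): min(29, -12, -11) = -12
n2-3 (Farouk): min(1, 12) = 1
n2 (Yuki): max(-23, -12, 1) = 1
n3-1 (Farouk): min(18, 48, 15) = 15
n3-2 (Farouk): min(46, -14, -6) = -14
n3-3 (Farouk): min(36, -2) = -2
n3 (Yuki): max(15, -14, -2) = 15
root (Farouk): min(-21, 1, 15) = -21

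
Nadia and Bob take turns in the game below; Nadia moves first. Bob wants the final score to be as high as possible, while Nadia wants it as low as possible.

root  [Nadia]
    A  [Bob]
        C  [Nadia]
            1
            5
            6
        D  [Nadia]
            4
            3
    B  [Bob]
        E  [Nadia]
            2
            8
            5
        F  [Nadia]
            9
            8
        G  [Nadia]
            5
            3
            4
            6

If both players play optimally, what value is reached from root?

3

C (Nadia): min(1, 5, 6) = 1
D (Nadia): min(4, 3) = 3
A (Bob): max(1, 3) = 3
E (Nadia): min(2, 8, 5) = 2
F (Nadia): min(9, 8) = 8
G (Nadia): min(5, 3, 4, 6) = 3
B (Bob): max(2, 8, 3) = 8
root (Nadia): min(3, 8) = 3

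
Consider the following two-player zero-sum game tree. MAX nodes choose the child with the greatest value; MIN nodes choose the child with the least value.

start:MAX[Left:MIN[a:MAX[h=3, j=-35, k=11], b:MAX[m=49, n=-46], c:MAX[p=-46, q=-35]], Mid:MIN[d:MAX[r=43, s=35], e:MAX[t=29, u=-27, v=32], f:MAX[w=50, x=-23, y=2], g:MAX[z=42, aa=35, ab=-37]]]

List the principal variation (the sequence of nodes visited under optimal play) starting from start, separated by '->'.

a (MAX): max(3, -35, 11) = 11
b (MAX): max(49, -46) = 49
c (MAX): max(-46, -35) = -35
Left (MIN): min(11, 49, -35) = -35
d (MAX): max(43, 35) = 43
e (MAX): max(29, -27, 32) = 32
f (MAX): max(50, -23, 2) = 50
g (MAX): max(42, 35, -37) = 42
Mid (MIN): min(43, 32, 50, 42) = 32
start (MAX): max(-35, 32) = 32
At start, MAX picks Mid (highest: 32).
At Mid, MIN picks e (lowest: 32).
At e, MAX picks v (highest: 32).
Terminal value 32.

start -> Mid -> e -> v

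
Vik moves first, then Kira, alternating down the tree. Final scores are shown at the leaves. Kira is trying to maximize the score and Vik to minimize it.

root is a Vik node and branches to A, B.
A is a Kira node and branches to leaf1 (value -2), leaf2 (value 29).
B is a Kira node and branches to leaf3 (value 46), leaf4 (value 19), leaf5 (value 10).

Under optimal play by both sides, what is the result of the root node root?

29

A (Kira): max(-2, 29) = 29
B (Kira): max(46, 19, 10) = 46
root (Vik): min(29, 46) = 29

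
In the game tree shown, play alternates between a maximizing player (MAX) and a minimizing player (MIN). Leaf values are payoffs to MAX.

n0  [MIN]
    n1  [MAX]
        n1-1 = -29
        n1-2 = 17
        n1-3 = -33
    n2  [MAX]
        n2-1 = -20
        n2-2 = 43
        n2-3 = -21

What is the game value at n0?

n1 (MAX): max(-29, 17, -33) = 17
n2 (MAX): max(-20, 43, -21) = 43
n0 (MIN): min(17, 43) = 17

17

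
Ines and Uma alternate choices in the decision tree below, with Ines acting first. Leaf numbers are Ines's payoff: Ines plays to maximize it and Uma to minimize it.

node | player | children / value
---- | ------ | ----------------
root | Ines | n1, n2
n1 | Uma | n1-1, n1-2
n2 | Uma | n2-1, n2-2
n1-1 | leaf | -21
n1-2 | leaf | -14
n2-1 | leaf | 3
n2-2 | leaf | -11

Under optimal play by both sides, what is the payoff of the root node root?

n1 (Uma): min(-21, -14) = -21
n2 (Uma): min(3, -11) = -11
root (Ines): max(-21, -11) = -11

-11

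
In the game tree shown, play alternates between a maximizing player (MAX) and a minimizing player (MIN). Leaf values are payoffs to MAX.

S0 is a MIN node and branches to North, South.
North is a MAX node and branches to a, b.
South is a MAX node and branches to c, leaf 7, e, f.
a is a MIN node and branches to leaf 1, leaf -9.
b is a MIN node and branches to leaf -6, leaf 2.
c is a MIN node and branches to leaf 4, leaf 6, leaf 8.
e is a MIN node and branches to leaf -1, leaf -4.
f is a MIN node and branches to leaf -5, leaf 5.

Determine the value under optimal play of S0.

a (MIN): min(1, -9) = -9
b (MIN): min(-6, 2) = -6
North (MAX): max(-9, -6) = -6
c (MIN): min(4, 6, 8) = 4
e (MIN): min(-1, -4) = -4
f (MIN): min(-5, 5) = -5
South (MAX): max(4, 7, -4, -5) = 7
S0 (MIN): min(-6, 7) = -6

-6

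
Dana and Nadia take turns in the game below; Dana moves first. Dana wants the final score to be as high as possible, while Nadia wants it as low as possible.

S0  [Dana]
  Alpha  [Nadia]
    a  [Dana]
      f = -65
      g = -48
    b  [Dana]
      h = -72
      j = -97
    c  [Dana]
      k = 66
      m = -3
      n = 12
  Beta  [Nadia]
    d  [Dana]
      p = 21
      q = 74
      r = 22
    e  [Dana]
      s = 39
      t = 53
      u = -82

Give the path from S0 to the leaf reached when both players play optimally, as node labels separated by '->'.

S0 -> Beta -> e -> t

a (Dana): max(-65, -48) = -48
b (Dana): max(-72, -97) = -72
c (Dana): max(66, -3, 12) = 66
Alpha (Nadia): min(-48, -72, 66) = -72
d (Dana): max(21, 74, 22) = 74
e (Dana): max(39, 53, -82) = 53
Beta (Nadia): min(74, 53) = 53
S0 (Dana): max(-72, 53) = 53
At S0, Dana picks Beta (highest: 53).
At Beta, Nadia picks e (lowest: 53).
At e, Dana picks t (highest: 53).
Terminal value 53.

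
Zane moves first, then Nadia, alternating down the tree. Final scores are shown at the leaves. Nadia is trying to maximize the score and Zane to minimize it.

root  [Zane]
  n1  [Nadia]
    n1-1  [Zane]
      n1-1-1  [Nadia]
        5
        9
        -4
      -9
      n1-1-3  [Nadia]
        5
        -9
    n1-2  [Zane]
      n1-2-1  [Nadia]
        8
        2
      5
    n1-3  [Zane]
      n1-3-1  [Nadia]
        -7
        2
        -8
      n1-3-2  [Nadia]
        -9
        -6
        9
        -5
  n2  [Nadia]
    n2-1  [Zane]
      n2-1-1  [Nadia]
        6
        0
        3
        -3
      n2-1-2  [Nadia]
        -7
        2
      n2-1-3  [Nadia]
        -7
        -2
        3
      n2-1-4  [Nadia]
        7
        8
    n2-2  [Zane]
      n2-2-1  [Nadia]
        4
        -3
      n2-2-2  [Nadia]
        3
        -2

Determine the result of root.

n1-1-1 (Nadia): max(5, 9, -4) = 9
n1-1-3 (Nadia): max(5, -9) = 5
n1-1 (Zane): min(9, -9, 5) = -9
n1-2-1 (Nadia): max(8, 2) = 8
n1-2 (Zane): min(8, 5) = 5
n1-3-1 (Nadia): max(-7, 2, -8) = 2
n1-3-2 (Nadia): max(-9, -6, 9, -5) = 9
n1-3 (Zane): min(2, 9) = 2
n1 (Nadia): max(-9, 5, 2) = 5
n2-1-1 (Nadia): max(6, 0, 3, -3) = 6
n2-1-2 (Nadia): max(-7, 2) = 2
n2-1-3 (Nadia): max(-7, -2, 3) = 3
n2-1-4 (Nadia): max(7, 8) = 8
n2-1 (Zane): min(6, 2, 3, 8) = 2
n2-2-1 (Nadia): max(4, -3) = 4
n2-2-2 (Nadia): max(3, -2) = 3
n2-2 (Zane): min(4, 3) = 3
n2 (Nadia): max(2, 3) = 3
root (Zane): min(5, 3) = 3

3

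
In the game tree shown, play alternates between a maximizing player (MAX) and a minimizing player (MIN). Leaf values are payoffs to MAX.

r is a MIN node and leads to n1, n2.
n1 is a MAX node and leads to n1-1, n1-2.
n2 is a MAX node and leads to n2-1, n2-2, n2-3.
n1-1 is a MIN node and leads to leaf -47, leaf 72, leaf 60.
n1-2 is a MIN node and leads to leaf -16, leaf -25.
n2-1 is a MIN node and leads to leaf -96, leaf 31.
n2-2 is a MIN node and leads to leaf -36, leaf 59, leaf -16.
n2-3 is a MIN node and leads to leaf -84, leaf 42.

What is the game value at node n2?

n2-1 (MIN): min(-96, 31) = -96
n2-2 (MIN): min(-36, 59, -16) = -36
n2-3 (MIN): min(-84, 42) = -84
n2 (MAX): max(-96, -36, -84) = -36

-36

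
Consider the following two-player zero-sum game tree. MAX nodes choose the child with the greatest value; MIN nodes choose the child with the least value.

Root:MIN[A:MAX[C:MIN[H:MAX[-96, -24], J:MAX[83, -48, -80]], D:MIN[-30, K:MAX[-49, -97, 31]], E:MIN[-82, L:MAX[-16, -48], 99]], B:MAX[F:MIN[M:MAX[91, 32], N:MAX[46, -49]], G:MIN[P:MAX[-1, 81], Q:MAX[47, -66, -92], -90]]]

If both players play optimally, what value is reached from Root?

-24

H (MAX): max(-96, -24) = -24
J (MAX): max(83, -48, -80) = 83
C (MIN): min(-24, 83) = -24
K (MAX): max(-49, -97, 31) = 31
D (MIN): min(-30, 31) = -30
L (MAX): max(-16, -48) = -16
E (MIN): min(-82, -16, 99) = -82
A (MAX): max(-24, -30, -82) = -24
M (MAX): max(91, 32) = 91
N (MAX): max(46, -49) = 46
F (MIN): min(91, 46) = 46
P (MAX): max(-1, 81) = 81
Q (MAX): max(47, -66, -92) = 47
G (MIN): min(81, 47, -90) = -90
B (MAX): max(46, -90) = 46
Root (MIN): min(-24, 46) = -24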